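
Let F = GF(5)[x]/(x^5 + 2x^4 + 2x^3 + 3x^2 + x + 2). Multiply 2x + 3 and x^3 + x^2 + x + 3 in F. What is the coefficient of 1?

Multiply in GF(5)[x]: (2x + 3)·(x^3 + x^2 + x + 3) = 2x^4 + 4x + 4.
Reduced: 2x^4 + 4x + 4.

4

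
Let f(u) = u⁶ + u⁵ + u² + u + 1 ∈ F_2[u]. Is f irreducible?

Yes

Check for roots in F_2: f(0) = 1; f(1) = 1.
No roots, so no linear factors.
Monic irreducibles of degree 2 over GF(2): u² + u + 1.
None of them divide f (all give nonzero remainder).
Monic irreducibles of degree 3 over GF(2): u³ + u + 1, u³ + u² + 1.
None of them divide f (all give nonzero remainder).
No irreducible factor of degree ≤ 3 exists, so f is irreducible over GF(2).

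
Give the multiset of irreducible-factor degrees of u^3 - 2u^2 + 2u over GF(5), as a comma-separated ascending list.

Write h(u) = u^3 - 2u^2 + 2u.
Roots in GF(5): h(0) = 0 → root; h(1) = 1; h(2) = 4; h(3) = 0 → root; h(4) = 0 → root.
Linear factors from roots: (u), (u + 2), (u + 1).
Complete factorization: h(u) = (u)·(u + 1)·(u + 2).
Factor degrees with multiplicity: 1 + 1 + 1 = 3.

1, 1, 1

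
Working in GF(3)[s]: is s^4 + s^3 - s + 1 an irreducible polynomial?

Yes

Write g(s) = s^4 + s^3 - s + 1.
Check for roots in GF(3): g(0) = 1; g(1) = 2; g(2) = 2.
No roots, so no linear factors.
Monic irreducibles of degree 2 over GF(3): s^2 + 1, s^2 + s - 1, s^2 - s - 1.
None of them divide g (all give nonzero remainder).
No irreducible factor of degree ≤ 2 exists, so g is irreducible over GF(3).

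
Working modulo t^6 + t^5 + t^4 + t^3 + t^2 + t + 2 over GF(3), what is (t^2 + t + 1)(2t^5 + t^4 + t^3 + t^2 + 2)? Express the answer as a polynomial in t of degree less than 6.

Multiply in GF(3)[t]: (t^2 + t + 1)·(2t^5 + t^4 + t^3 + t^2 + 2) = 2t^7 + t^5 + 2t^3 + 2t + 2.
Reduce using t^6 ≡ 2t^5 + 2t^4 + 2t^3 + 2t^2 + 2t + 1 (mod t^6 + t^5 + t^4 + t^3 + t^2 + t + 2).
Reduced: t^5 + 2t^3.

t^5 + 2t^3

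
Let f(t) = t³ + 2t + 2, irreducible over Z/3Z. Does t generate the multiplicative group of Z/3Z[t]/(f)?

No

|GF(3^3)^×| = 3^3 − 1 = 26. Prime factorization: 26 = 2·13.
f is primitive ⇔ t has order 26 in GF(3)[t]/(f), i.e. t^(26/q) ≠ 1 for each prime q | 26.
t^(13) mod f = 1
t^(2) mod f = t².
Since t^(13) = 1, the order of t divides 13 < 26; not primitive.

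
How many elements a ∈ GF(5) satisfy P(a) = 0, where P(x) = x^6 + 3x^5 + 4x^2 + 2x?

5

Evaluate at each of the 5 elements of GF(5):
P(0) = 0 → root; P(1) = 0 → root; P(2) = 0 → root; P(3) = 0 → root; P(4) = 0 → root.
Roots: {0, 1, 2, 3, 4}.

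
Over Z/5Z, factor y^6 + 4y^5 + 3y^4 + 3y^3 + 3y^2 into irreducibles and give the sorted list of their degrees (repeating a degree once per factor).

1, 1, 1, 1, 2

Write g(y) = y^6 + 4y^5 + 3y^4 + 3y^3 + 3y^2.
Roots in Z/5Z: g(0) = 0 → root; g(1) = 4; g(2) = 1; g(3) = 2; g(4) = 0 → root.
Linear factors from roots: (y), (y + 1).
Complete factorization: g(y) = (y)^2·(y + 1)^2·(y^2 + 2y + 3).
Factor degrees with multiplicity: 1 + 1 + 1 + 1 + 2 = 6.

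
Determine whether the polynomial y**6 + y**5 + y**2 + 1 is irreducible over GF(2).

No

Write m(y) = y**6 + y**5 + y**2 + 1.
Check for roots in GF(2): m(0) = 1; m(1) = 0 → root.
m(1) = 0, so (y − 1) divides m(y); m is reducible.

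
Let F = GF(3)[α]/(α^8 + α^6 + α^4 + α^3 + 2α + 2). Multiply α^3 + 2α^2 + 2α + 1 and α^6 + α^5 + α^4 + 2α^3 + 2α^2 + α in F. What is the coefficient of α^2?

Multiply in GF(3)[α]: (α^3 + 2α^2 + 2α + 1)·(α^6 + α^5 + α^4 + 2α^3 + 2α^2 + α) = α^9 + 2α^7 + α^6 + α^4 + 2α^3 + α^2 + α.
Reduce using α^8 ≡ 2α^6 + 2α^4 + 2α^3 + α + 1 (mod α^8 + α^6 + α^4 + α^3 + 2α + 2).
Reduced: α^7 + α^6 + 2α^5 + 2α^3 + 2α^2 + 2α.

2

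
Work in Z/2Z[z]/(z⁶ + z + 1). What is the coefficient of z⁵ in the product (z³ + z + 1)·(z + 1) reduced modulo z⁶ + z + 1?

0

Multiply in Z/2Z[z]: (z³ + z + 1)·(z + 1) = z⁴ + z³ + z² + 1.
Reduced: z⁴ + z³ + z² + 1.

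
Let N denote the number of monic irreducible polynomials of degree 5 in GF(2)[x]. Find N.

6

The number of monic irreducibles of degree 5 over GF(2) is (1/5)·Σ_{d∣5} μ(5/d) 2^d.
Divisors of 5: 1, 5; μ(5/d) for each: -1, 1.
Σ = − 2^1 + 2^5 = 30.
N = 30/5 = 6.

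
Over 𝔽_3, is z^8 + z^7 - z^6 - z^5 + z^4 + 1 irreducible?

Yes

Write m(z) = z^8 + z^7 - z^6 - z^5 + z^4 + 1.
Check for roots in 𝔽_3: m(0) = 1; m(1) = 2; m(2) = 2.
No roots, so no linear factors.
Monic irreducibles of degree 2 over GF(3): z^2 + 1, z^2 + z - 1, z^2 - z - 1.
None of them divide m (all give nonzero remainder).
Degree-3 irreducible divisors: test the 8 monic irreducibles of degree 3 over GF(3).
None of them divide m (all give nonzero remainder).
Degree-4 irreducible divisors: test the 18 monic irreducibles of degree 4 over GF(3).
None of them divide m (all give nonzero remainder).
No irreducible factor of degree ≤ 4 exists, so m is irreducible over GF(3).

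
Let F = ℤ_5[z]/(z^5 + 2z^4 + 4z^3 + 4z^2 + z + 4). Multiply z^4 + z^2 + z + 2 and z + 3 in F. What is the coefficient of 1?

Multiply in ℤ_5[z]: (z^4 + z^2 + z + 2)·(z + 3) = z^5 + 3z^4 + z^3 + 4z^2 + 1.
Reduce using z^5 ≡ 3z^4 + z^3 + z^2 + 4z + 1 (mod z^5 + 2z^4 + 4z^3 + 4z^2 + z + 4).
Reduced: z^4 + 2z^3 + 4z + 2.

2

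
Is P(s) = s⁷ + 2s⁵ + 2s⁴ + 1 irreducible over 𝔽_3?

Check for roots in 𝔽_3: P(0) = 1; P(1) = 0 → root; P(2) = 0 → root.
P(1) = 0, so (s − 1) divides P(s); P is reducible.

No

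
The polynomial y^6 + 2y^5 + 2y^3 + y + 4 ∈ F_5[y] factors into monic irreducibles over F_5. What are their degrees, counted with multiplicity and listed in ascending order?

Write h(y) = y^6 + 2y^5 + 2y^3 + y + 4.
Roots in F_5: h(0) = 4; h(1) = 0 → root; h(2) = 0 → root; h(3) = 1; h(4) = 0 → root.
Linear factors from roots: (y + 4), (y + 3), (y + 1).
Complete factorization: h(y) = (y + 1)·(y + 3)·(y + 4)·(y^3 + 4y^2 + 4y + 2).
Factor degrees with multiplicity: 1 + 1 + 1 + 3 = 6.

1, 1, 1, 3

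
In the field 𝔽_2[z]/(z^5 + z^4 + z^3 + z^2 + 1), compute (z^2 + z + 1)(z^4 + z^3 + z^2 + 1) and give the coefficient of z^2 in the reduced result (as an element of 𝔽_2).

1

Multiply in 𝔽_2[z]: (z^2 + z + 1)·(z^4 + z^3 + z^2 + 1) = z^6 + z^4 + z + 1.
Reduce using z^5 ≡ z^4 + z^3 + z^2 + 1 (mod z^5 + z^4 + z^3 + z^2 + 1).
Reduced: z^4 + z^2.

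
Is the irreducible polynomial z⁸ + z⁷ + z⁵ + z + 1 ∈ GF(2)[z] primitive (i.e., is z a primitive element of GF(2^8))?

No

Write f(z) = z⁸ + z⁷ + z⁵ + z + 1.
|GF(2^8)^×| = 2^8 − 1 = 255. Prime factorization: 255 = 3·5·17.
f is primitive ⇔ z has order 255 in GF(2)[z]/(f), i.e. z^(255/q) ≠ 1 for each prime q | 255.
z^(85) mod f = 1
z^(51) mod f = z⁶ + z⁴ + z³ + z.
z^(15) mod f = z⁵ + z⁴ + z³.
Since z^(85) = 1, the order of z divides 85 < 255; not primitive.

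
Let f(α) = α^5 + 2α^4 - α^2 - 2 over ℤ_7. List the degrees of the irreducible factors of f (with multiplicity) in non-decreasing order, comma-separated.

1, 2, 2

Linear factors from roots: (α - 1).
Complete factorization: f(α) = (α - 1)·(α^2 - 2α + 3)^2.
Factor degrees with multiplicity: 1 + 2 + 2 = 5.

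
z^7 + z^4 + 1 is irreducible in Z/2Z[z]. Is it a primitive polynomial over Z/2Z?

Write f(z) = z^7 + z^4 + 1.
|GF(2^7)^×| = 2^7 − 1 = 127. Prime factorization: 127 = 127.
f is primitive ⇔ z has order 127 in GF(2)[z]/(f), i.e. z^(127/q) ≠ 1 for each prime q | 127.
z^(1) mod f = z.
None equal 1, so z has full order 127; f is primitive.

Yes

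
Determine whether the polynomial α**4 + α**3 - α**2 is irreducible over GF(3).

No

Write g(α) = α**4 + α**3 - α**2.
Check for roots in GF(3): g(0) = 0 → root; g(1) = 1; g(2) = 2.
g(0) = 0, so (α) divides g(α); g is reducible.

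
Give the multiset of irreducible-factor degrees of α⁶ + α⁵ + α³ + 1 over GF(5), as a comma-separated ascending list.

Write h(α) = α⁶ + α⁵ + α³ + 1.
Roots in GF(5): h(0) = 1; h(1) = 4; h(2) = 0 → root; h(3) = 0 → root; h(4) = 0 → root.
Linear factors from roots: (α + 3), (α + 2), (α + 1).
Complete factorization: h(α) = (α + 1)·(α + 3)·(α + 2)^2·(α² + 3α + 3).
Factor degrees with multiplicity: 1 + 1 + 1 + 1 + 2 = 6.

1, 1, 1, 1, 2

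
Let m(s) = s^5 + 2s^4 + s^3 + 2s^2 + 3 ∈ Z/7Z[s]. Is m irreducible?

Yes

Check for roots in Z/7Z: m(0) = 3; m(1) = 2; m(2) = 6; m(3) = 5; m(4) = 4; m(5) = 3; m(6) = 5.
No roots, so no linear factors.
Degree-2 irreducible divisors: test the 21 monic irreducibles of degree 2 over GF(7).
None of them divide m (all give nonzero remainder).
No irreducible factor of degree ≤ 2 exists, so m is irreducible over GF(7).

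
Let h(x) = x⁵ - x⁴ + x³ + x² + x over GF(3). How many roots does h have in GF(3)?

3

Evaluate at each of the 3 elements of GF(3):
h(0) = 0 → root; h(1) = 0 → root; h(2) = 0 → root.
Roots: {0, 1, 2}.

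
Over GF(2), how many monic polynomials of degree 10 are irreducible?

x^(2^10) − x is the product of all monic irreducibles of degree dividing 10; Möbius inversion gives N = (1/10) Σ μ(10/d)·2^d.
Divisors of 10: 1, 2, 5, 10; μ(10/d) for each: 1, -1, -1, 1.
Σ = 2^1 − 2^2 − 2^5 + 2^10 = 990.
N = 990/10 = 99.

99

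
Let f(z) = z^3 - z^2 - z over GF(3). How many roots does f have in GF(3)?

Evaluate at each of the 3 elements of GF(3):
f(0) = 0 → root; f(1) = 2; f(2) = 2.
Roots: {0}.

1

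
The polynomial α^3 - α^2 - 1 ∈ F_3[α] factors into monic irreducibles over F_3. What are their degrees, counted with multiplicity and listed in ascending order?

1, 2

Write g(α) = α^3 - α^2 - 1.
Roots in F_3: g(0) = 2; g(1) = 2; g(2) = 0 → root.
Linear factors from roots: (α + 1).
Complete factorization: g(α) = (α + 1)·(α^2 + α - 1).
Factor degrees with multiplicity: 1 + 2 = 3.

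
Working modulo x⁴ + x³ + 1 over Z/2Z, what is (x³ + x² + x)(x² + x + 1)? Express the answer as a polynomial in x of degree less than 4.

1

Multiply in Z/2Z[x]: (x³ + x² + x)·(x² + x + 1) = x⁵ + x³ + x.
Reduce using x⁴ ≡ x³ + 1 (mod x⁴ + x³ + 1).
Reduced: 1.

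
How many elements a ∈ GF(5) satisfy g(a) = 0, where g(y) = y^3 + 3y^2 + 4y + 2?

Evaluate at each of the 5 elements of GF(5):
g(0) = 2; g(1) = 0 → root; g(2) = 0 → root; g(3) = 3; g(4) = 0 → root.
Roots: {1, 2, 4}.

3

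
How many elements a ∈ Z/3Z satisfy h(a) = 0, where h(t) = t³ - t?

3

Evaluate at each of the 3 elements of Z/3Z:
h(0) = 0 → root; h(1) = 0 → root; h(2) = 0 → root.
Roots: {0, 1, 2}.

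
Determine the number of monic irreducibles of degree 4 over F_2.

By the necklace-counting formula, N_2(4) = (1/4) Σ_{d|4} μ(4/d)·2^d.
Divisors of 4: 1, 2, 4; μ(4/d) for each: 0, -1, 1.
Σ = − 2^2 + 2^4 = 12.
N = 12/4 = 3.

3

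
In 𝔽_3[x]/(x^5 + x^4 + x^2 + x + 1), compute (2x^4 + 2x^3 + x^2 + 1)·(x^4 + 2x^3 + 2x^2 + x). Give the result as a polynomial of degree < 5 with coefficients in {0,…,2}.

Multiply in 𝔽_3[x]: (2x^4 + 2x^3 + x^2 + 1)·(x^4 + 2x^3 + 2x^2 + x) = 2x^8 + 2x^5 + 2x^4 + 2x^2 + x.
Reduce using x^5 ≡ 2x^4 + 2x^2 + 2x + 2 (mod x^5 + x^4 + x^2 + x + 1).
Reduced: x^4 + x^3 + x^2 + x + 2.

x^4 + x^3 + x^2 + x + 2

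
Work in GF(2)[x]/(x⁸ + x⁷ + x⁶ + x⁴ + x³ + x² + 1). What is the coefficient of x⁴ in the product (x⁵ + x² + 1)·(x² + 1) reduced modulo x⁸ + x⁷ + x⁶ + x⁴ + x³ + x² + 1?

1

Multiply in GF(2)[x]: (x⁵ + x² + 1)·(x² + 1) = x⁷ + x⁵ + x⁴ + 1.
Reduced: x⁷ + x⁵ + x⁴ + 1.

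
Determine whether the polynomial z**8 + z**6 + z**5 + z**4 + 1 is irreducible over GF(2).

Yes

Write f(z) = z**8 + z**6 + z**5 + z**4 + 1.
Check for roots in GF(2): f(0) = 1; f(1) = 1.
No roots, so no linear factors.
Monic irreducibles of degree 2 over GF(2): z**2 + z + 1.
None of them divide f (all give nonzero remainder).
Monic irreducibles of degree 3 over GF(2): z**3 + z + 1, z**3 + z**2 + 1.
None of them divide f (all give nonzero remainder).
Monic irreducibles of degree 4 over GF(2): z**4 + z + 1, z**4 + z**3 + 1, z**4 + z**3 + z**2 + z + 1.
None of them divide f (all give nonzero remainder).
No irreducible factor of degree ≤ 4 exists, so f is irreducible over GF(2).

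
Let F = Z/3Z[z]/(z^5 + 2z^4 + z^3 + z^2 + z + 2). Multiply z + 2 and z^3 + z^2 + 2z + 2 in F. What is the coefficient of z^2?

1

Multiply in Z/3Z[z]: (z + 2)·(z^3 + z^2 + 2z + 2) = z^4 + z^2 + 1.
Reduced: z^4 + z^2 + 1.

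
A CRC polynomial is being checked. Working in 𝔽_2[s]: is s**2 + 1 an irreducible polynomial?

Write h(s) = s**2 + 1.
Check for roots in 𝔽_2: h(0) = 1; h(1) = 0 → root.
h(1) = 0, so (s − 1) divides h(s); h is reducible.

No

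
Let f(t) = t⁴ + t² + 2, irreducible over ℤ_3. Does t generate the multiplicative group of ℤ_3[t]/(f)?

No

|GF(3^4)^×| = 3^4 − 1 = 80. Prime factorization: 80 = 2^4·5.
f is primitive ⇔ t has order 80 in GF(3)[t]/(f), i.e. t^(80/q) ≠ 1 for each prime q | 80.
t^(40) mod f = 2.
t^(16) mod f = 1
Since t^(16) = 1, the order of t divides 16 < 80; not primitive.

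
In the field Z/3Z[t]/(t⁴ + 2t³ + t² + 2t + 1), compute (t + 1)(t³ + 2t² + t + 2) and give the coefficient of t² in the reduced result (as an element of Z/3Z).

2

Multiply in Z/3Z[t]: (t + 1)·(t³ + 2t² + t + 2) = t⁴ + 2.
Reduce using t⁴ ≡ t³ + 2t² + t + 2 (mod t⁴ + 2t³ + t² + 2t + 1).
Reduced: t³ + 2t² + t + 1.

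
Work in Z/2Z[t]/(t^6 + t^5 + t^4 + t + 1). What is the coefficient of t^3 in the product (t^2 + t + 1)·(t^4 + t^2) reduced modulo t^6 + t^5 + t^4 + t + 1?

Multiply in Z/2Z[t]: (t^2 + t + 1)·(t^4 + t^2) = t^6 + t^5 + t^3 + t^2.
Reduce using t^6 ≡ t^5 + t^4 + t + 1 (mod t^6 + t^5 + t^4 + t + 1).
Reduced: t^4 + t^3 + t^2 + t + 1.

1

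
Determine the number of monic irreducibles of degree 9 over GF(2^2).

Gauss's count: N_{4}(9) = (1/9) Σ_{d|9} μ(9/d)·4^d.
Divisors of 9: 1, 3, 9; μ(9/d) for each: 0, -1, 1.
Σ = − 4^3 + 4^9 = 262080.
N = 262080/9 = 29120.

29120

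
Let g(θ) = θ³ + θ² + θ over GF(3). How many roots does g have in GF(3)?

2

Evaluate at each of the 3 elements of GF(3):
g(0) = 0 → root; g(1) = 0 → root; g(2) = 2.
Roots: {0, 1}.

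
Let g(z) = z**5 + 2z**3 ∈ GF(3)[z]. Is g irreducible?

Check for roots in GF(3): g(0) = 0 → root; g(1) = 0 → root; g(2) = 0 → root.
g(0) = 0, so (z) divides g(z); g is reducible.

No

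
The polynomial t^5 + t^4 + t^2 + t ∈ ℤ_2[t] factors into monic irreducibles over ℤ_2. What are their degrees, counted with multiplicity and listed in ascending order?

1, 1, 1, 2

Write g(t) = t^5 + t^4 + t^2 + t.
Roots in ℤ_2: g(0) = 0 → root; g(1) = 0 → root.
Linear factors from roots: (t), (t + 1).
Complete factorization: g(t) = (t)·(t + 1)^2·(t^2 + t + 1).
Factor degrees with multiplicity: 1 + 1 + 1 + 2 = 5.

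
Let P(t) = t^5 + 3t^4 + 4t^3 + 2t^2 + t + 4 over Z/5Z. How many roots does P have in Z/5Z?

Evaluate at each of the 5 elements of Z/5Z:
P(0) = 4; P(1) = 0 → root; P(2) = 1; P(3) = 4; P(4) = 3.
Roots: {1}.

1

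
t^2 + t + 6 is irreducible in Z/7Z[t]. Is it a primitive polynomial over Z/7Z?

Write f(t) = t^2 + t + 6.
|GF(7^2)^×| = 7^2 − 1 = 48. Prime factorization: 48 = 2^4·3.
f is primitive ⇔ t has order 48 in GF(7)[t]/(f), i.e. t^(48/q) ≠ 1 for each prime q | 48.
t^(24) mod f = 6.
t^(16) mod f = 1
Since t^(16) = 1, the order of t divides 16 < 48; not primitive.

No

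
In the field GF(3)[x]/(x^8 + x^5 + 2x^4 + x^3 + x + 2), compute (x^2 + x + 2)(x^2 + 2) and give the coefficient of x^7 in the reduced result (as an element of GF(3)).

0

Multiply in GF(3)[x]: (x^2 + x + 2)·(x^2 + 2) = x^4 + x^3 + x^2 + 2x + 1.
Reduced: x^4 + x^3 + x^2 + 2x + 1.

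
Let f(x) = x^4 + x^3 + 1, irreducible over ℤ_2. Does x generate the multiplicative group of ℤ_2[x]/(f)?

|GF(2^4)^×| = 2^4 − 1 = 15. Prime factorization: 15 = 3·5.
f is primitive ⇔ x has order 15 in GF(2)[x]/(f), i.e. x^(15/q) ≠ 1 for each prime q | 15.
x^(5) mod f = x^3 + x + 1.
x^(3) mod f = x^3.
None equal 1, so x has full order 15; f is primitive.

Yes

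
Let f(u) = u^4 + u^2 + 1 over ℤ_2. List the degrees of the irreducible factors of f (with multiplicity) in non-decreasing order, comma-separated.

2, 2

Roots in ℤ_2: f(0) = 1; f(1) = 1.
Complete factorization: f(u) = (u^2 + u + 1)^2.
Factor degrees with multiplicity: 2 + 2 = 4.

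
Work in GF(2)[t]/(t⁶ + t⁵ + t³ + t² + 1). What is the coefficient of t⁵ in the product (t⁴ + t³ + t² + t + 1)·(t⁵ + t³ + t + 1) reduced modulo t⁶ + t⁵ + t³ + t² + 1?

Multiply in GF(2)[t]: (t⁴ + t³ + t² + t + 1)·(t⁵ + t³ + t + 1) = t⁹ + t⁸ + t⁵ + t⁴ + t³ + 1.
Reduce using t⁶ ≡ t⁵ + t³ + t² + 1 (mod t⁶ + t⁵ + t³ + t² + 1).
Reduced: t⁵ + t⁴ + t³ + t².

1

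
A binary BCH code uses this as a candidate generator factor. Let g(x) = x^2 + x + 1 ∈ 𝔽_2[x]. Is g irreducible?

Check for roots in 𝔽_2: g(0) = 1; g(1) = 1.
No roots. A degree-2 polynomial over a field with no linear factor is irreducible.

Yes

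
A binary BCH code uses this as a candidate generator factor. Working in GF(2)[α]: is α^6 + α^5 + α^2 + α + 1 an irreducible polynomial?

Write P(α) = α^6 + α^5 + α^2 + α + 1.
Check for roots in GF(2): P(0) = 1; P(1) = 1.
No roots, so no linear factors.
Monic irreducibles of degree 2 over GF(2): α^2 + α + 1.
None of them divide P (all give nonzero remainder).
Monic irreducibles of degree 3 over GF(2): α^3 + α + 1, α^3 + α^2 + 1.
None of them divide P (all give nonzero remainder).
No irreducible factor of degree ≤ 3 exists, so P is irreducible over GF(2).

Yes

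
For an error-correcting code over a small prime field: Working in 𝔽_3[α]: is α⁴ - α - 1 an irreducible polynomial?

Yes

Write m(α) = α⁴ - α - 1.
Check for roots in 𝔽_3: m(0) = 2; m(1) = 2; m(2) = 1.
No roots, so no linear factors.
Monic irreducibles of degree 2 over GF(3): α² + 1, α² + α - 1, α² - α - 1.
None of them divide m (all give nonzero remainder).
No irreducible factor of degree ≤ 2 exists, so m is irreducible over GF(3).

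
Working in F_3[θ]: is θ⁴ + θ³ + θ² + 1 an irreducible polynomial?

Yes

Write P(θ) = θ⁴ + θ³ + θ² + 1.
Check for roots in F_3: P(0) = 1; P(1) = 1; P(2) = 2.
No roots, so no linear factors.
Monic irreducibles of degree 2 over GF(3): θ² + 1, θ² + θ + 2, θ² + 2θ + 2.
None of them divide P (all give nonzero remainder).
No irreducible factor of degree ≤ 2 exists, so P is irreducible over GF(3).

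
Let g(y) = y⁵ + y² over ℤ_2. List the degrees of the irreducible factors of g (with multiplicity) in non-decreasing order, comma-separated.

1, 1, 1, 2

Roots in ℤ_2: g(0) = 0 → root; g(1) = 0 → root.
Linear factors from roots: (y), (y + 1).
Complete factorization: g(y) = (y + 1)·(y)^2·(y² + y + 1).
Factor degrees with multiplicity: 1 + 1 + 1 + 2 = 5.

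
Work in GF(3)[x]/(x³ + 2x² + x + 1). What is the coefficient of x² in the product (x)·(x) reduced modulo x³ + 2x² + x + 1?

Multiply in GF(3)[x]: (x)·(x) = x².
Reduced: x².

1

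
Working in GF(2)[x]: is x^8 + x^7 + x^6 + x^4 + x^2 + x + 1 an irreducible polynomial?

Write m(x) = x^8 + x^7 + x^6 + x^4 + x^2 + x + 1.
Check for roots in GF(2): m(0) = 1; m(1) = 1.
No roots, so no linear factors.
Monic irreducibles of degree 2 over GF(2): x^2 + x + 1.
None of them divide m (all give nonzero remainder).
Monic irreducibles of degree 3 over GF(2): x^3 + x + 1, x^3 + x^2 + 1.
None of them divide m (all give nonzero remainder).
Monic irreducibles of degree 4 over GF(2): x^4 + x + 1, x^4 + x^3 + 1, x^4 + x^3 + x^2 + x + 1.
None of them divide m (all give nonzero remainder).
No irreducible factor of degree ≤ 4 exists, so m is irreducible over GF(2).

Yes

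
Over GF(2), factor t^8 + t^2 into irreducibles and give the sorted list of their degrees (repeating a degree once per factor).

1, 1, 1, 1, 2, 2

Write f(t) = t^8 + t^2.
Roots in GF(2): f(0) = 0 → root; f(1) = 0 → root.
Linear factors from roots: (t), (t + 1).
Complete factorization: f(t) = (t)^2·(t + 1)^2·(t^2 + t + 1)^2.
Factor degrees with multiplicity: 1 + 1 + 1 + 1 + 2 + 2 = 8.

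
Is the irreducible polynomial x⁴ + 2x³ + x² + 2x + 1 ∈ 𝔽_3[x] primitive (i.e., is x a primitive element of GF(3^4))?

Write f(x) = x⁴ + 2x³ + x² + 2x + 1.
|GF(3^4)^×| = 3^4 − 1 = 80. Prime factorization: 80 = 2^4·5.
f is primitive ⇔ x has order 80 in GF(3)[x]/(f), i.e. x^(80/q) ≠ 1 for each prime q | 80.
x^(40) mod f = 1
x^(16) mod f = 2x.
Since x^(40) = 1, the order of x divides 40 < 80; not primitive.

No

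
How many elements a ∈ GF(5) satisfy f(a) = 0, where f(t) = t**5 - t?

5

Evaluate at each of the 5 elements of GF(5):
f(0) = 0 → root; f(1) = 0 → root; f(2) = 0 → root; f(3) = 0 → root; f(4) = 0 → root.
Roots: {0, 1, 2, 3, 4}.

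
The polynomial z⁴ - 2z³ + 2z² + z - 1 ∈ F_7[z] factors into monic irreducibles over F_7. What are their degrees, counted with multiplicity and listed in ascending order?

Write h(z) = z⁴ - 2z³ + 2z² + z - 1.
Complete factorization: h(z) = (z⁴ - 2z³ + 2z² + z - 1).
Factor degrees with multiplicity: 4 = 4.

4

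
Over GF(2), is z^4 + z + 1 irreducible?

Yes

Write P(z) = z^4 + z + 1.
Check for roots in GF(2): P(0) = 1; P(1) = 1.
No roots, so no linear factors.
Monic irreducibles of degree 2 over GF(2): z^2 + z + 1.
None of them divide P (all give nonzero remainder).
No irreducible factor of degree ≤ 2 exists, so P is irreducible over GF(2).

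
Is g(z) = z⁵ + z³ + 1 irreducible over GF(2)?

Check for roots in GF(2): g(0) = 1; g(1) = 1.
No roots, so no linear factors.
Monic irreducibles of degree 2 over GF(2): z² + z + 1.
None of them divide g (all give nonzero remainder).
No irreducible factor of degree ≤ 2 exists, so g is irreducible over GF(2).

Yes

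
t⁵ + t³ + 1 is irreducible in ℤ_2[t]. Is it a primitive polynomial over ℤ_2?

Yes

Write f(t) = t⁵ + t³ + 1.
|GF(2^5)^×| = 2^5 − 1 = 31. Prime factorization: 31 = 31.
f is primitive ⇔ t has order 31 in GF(2)[t]/(f), i.e. t^(31/q) ≠ 1 for each prime q | 31.
t^(1) mod f = t.
None equal 1, so t has full order 31; f is primitive.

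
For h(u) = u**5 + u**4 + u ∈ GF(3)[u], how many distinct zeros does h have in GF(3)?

2

Evaluate at each of the 3 elements of GF(3):
h(0) = 0 → root; h(1) = 0 → root; h(2) = 2.
Roots: {0, 1}.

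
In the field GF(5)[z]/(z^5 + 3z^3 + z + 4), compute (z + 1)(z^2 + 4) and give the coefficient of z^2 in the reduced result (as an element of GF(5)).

Multiply in GF(5)[z]: (z + 1)·(z^2 + 4) = z^3 + z^2 + 4z + 4.
Reduced: z^3 + z^2 + 4z + 4.

1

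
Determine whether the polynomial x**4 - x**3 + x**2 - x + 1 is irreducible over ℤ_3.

Write P(x) = x**4 - x**3 + x**2 - x + 1.
Check for roots in ℤ_3: P(0) = 1; P(1) = 1; P(2) = 2.
No roots, so no linear factors.
Monic irreducibles of degree 2 over GF(3): x**2 + 1, x**2 + x - 1, x**2 - x - 1.
None of them divide P (all give nonzero remainder).
No irreducible factor of degree ≤ 2 exists, so P is irreducible over GF(3).

Yes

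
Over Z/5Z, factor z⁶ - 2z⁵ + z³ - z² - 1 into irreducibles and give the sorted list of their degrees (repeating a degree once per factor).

Write g(z) = z⁶ - 2z⁵ + z³ - z² - 1.
Roots in Z/5Z: g(0) = 4; g(1) = 3; g(2) = 3; g(3) = 0 → root; g(4) = 0 → root.
Linear factors from roots: (z + 2), (z + 1).
Complete factorization: g(z) = (z + 1)·(z + 2)·(z² + 2z - 2)·(z² - 2z - 1).
Factor degrees with multiplicity: 1 + 1 + 2 + 2 = 6.

1, 1, 2, 2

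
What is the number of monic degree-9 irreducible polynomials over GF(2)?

Gauss's count: N_{2}(9) = (1/9) Σ_{d|9} μ(9/d)·2^d.
Divisors of 9: 1, 3, 9; μ(9/d) for each: 0, -1, 1.
Σ = − 2^3 + 2^9 = 504.
N = 504/9 = 56.

56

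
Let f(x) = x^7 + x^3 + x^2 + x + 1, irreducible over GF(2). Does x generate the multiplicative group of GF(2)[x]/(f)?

|GF(2^7)^×| = 2^7 − 1 = 127. Prime factorization: 127 = 127.
f is primitive ⇔ x has order 127 in GF(2)[x]/(f), i.e. x^(127/q) ≠ 1 for each prime q | 127.
x^(1) mod f = x.
None equal 1, so x has full order 127; f is primitive.

Yes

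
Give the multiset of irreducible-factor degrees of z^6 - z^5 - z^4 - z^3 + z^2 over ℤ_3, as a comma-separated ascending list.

Write g(z) = z^6 - z^5 - z^4 - z^3 + z^2.
Roots in ℤ_3: g(0) = 0 → root; g(1) = 2; g(2) = 0 → root.
Linear factors from roots: (z), (z + 1).
Complete factorization: g(z) = (z)^2·(z + 1)^2·(z^2 + 1).
Factor degrees with multiplicity: 1 + 1 + 1 + 1 + 2 = 6.

1, 1, 1, 1, 2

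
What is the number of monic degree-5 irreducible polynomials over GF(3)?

48

x^(3^5) − x is the product of all monic irreducibles of degree dividing 5; Möbius inversion gives N = (1/5) Σ μ(5/d)·3^d.
Divisors of 5: 1, 5; μ(5/d) for each: -1, 1.
Σ = − 3^1 + 3^5 = 240.
N = 240/5 = 48.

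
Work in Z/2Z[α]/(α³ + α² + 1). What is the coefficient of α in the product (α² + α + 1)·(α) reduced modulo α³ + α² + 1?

Multiply in Z/2Z[α]: (α² + α + 1)·(α) = α³ + α² + α.
Reduce using α³ ≡ α² + 1 (mod α³ + α² + 1).
Reduced: α + 1.

1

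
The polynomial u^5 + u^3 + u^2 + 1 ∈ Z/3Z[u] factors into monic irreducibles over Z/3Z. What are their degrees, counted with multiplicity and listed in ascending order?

1, 1, 1, 2

Write h(u) = u^5 + u^3 + u^2 + 1.
Roots in Z/3Z: h(0) = 1; h(1) = 1; h(2) = 0 → root.
Linear factors from roots: (u + 1).
Complete factorization: h(u) = (u + 1)^3·(u^2 + 1).
Factor degrees with multiplicity: 1 + 1 + 1 + 2 = 5.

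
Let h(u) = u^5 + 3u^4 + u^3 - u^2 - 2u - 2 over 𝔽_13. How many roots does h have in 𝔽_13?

4

Evaluate at each of the 13 elements of 𝔽_13:
h(0) = 11; h(1) = 0 → root; h(2) = 0 → root; h(3) = 2; h(4) = 10; h(5) = 5; h(6) = 0 → root; h(7) = 4; h(8) = 12; h(9) = 8; h(10) = 7; h(11) = 6; h(12) = 0 → root.
Roots: {1, 2, 6, 12}.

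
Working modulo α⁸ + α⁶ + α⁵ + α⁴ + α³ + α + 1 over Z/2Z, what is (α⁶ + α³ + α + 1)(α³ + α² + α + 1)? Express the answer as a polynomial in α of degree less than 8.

Multiply in Z/2Z[α]: (α⁶ + α³ + α + 1)·(α³ + α² + α + 1) = α⁹ + α⁸ + α⁷ + α⁵ + α³ + 1.
Reduce using α⁸ ≡ α⁶ + α⁵ + α⁴ + α³ + α + 1 (mod α⁸ + α⁶ + α⁵ + α⁴ + α³ + α + 1).
Reduced: α⁵ + α².

α^5 + α^2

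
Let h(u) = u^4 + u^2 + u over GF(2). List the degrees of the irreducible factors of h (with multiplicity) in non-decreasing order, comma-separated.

1, 3

Roots in GF(2): h(0) = 0 → root; h(1) = 1.
Linear factors from roots: (u).
Complete factorization: h(u) = (u)·(u^3 + u + 1).
Factor degrees with multiplicity: 1 + 3 = 4.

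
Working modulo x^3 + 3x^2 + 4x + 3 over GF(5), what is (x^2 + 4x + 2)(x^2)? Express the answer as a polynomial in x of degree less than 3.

Multiply in GF(5)[x]: (x^2 + 4x + 2)·(x^2) = x^4 + 4x^3 + 2x^2.
Reduce using x^3 ≡ 2x^2 + x + 2 (mod x^3 + 3x^2 + 4x + 3).
Reduced: 3x + 2.

3x + 2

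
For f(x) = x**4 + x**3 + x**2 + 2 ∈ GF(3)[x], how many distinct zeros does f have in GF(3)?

1

Evaluate at each of the 3 elements of GF(3):
f(0) = 2; f(1) = 2; f(2) = 0 → root.
Roots: {2}.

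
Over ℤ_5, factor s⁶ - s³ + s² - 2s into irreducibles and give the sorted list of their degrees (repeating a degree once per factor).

1, 1, 1, 1, 2

Write h(s) = s⁶ - s³ + s² - 2s.
Roots in ℤ_5: h(0) = 0 → root; h(1) = 4; h(2) = 1; h(3) = 0 → root; h(4) = 0 → root.
Linear factors from roots: (s), (s + 2), (s + 1).
Complete factorization: h(s) = (s)·(s + 1)·(s + 2)^2·(s² + 2).
Factor degrees with multiplicity: 1 + 1 + 1 + 1 + 2 = 6.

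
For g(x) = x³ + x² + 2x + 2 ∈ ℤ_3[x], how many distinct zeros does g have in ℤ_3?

2

Evaluate at each of the 3 elements of ℤ_3:
g(0) = 2; g(1) = 0 → root; g(2) = 0 → root.
Roots: {1, 2}.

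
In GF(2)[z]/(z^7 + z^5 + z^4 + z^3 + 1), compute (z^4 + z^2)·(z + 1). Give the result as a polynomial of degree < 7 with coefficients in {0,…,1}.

z^5 + z^4 + z^3 + z^2

Multiply in GF(2)[z]: (z^4 + z^2)·(z + 1) = z^5 + z^4 + z^3 + z^2.
Reduced: z^5 + z^4 + z^3 + z^2.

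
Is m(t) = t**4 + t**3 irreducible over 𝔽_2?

No

Check for roots in 𝔽_2: m(0) = 0 → root; m(1) = 0 → root.
m(0) = 0, so (t) divides m(t); m is reducible.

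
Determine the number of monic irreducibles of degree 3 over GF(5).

40

By the necklace-counting formula, N_5(3) = (1/3) Σ_{d|3} μ(3/d)·5^d.
Divisors of 3: 1, 3; μ(3/d) for each: -1, 1.
Σ = − 5^1 + 5^3 = 120.
N = 120/3 = 40.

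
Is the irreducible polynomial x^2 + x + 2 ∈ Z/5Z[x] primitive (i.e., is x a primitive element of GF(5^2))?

Write f(x) = x^2 + x + 2.
|GF(5^2)^×| = 5^2 − 1 = 24. Prime factorization: 24 = 2^3·3.
f is primitive ⇔ x has order 24 in GF(5)[x]/(f), i.e. x^(24/q) ≠ 1 for each prime q | 24.
x^(12) mod f = 4.
x^(8) mod f = 3x + 1.
None equal 1, so x has full order 24; f is primitive.

Yes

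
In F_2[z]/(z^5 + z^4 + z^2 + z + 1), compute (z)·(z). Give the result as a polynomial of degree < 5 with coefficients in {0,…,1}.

Multiply in F_2[z]: (z)·(z) = z^2.
Reduced: z^2.

z^2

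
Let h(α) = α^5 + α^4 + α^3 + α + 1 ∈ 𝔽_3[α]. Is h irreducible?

Check for roots in 𝔽_3: h(0) = 1; h(1) = 2; h(2) = 2.
No roots, so no linear factors.
Monic irreducibles of degree 2 over GF(3): α^2 + 1, α^2 + α - 1, α^2 - α - 1.
None of them divide h (all give nonzero remainder).
No irreducible factor of degree ≤ 2 exists, so h is irreducible over GF(3).

Yes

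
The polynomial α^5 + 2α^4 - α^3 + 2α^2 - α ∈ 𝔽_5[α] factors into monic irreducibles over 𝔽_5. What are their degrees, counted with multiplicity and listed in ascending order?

Write f(α) = α^5 + 2α^4 - α^3 + 2α^2 - α.
Roots in 𝔽_5: f(0) = 0 → root; f(1) = 3; f(2) = 2; f(3) = 3; f(4) = 0 → root.
Linear factors from roots: (α), (α + 1).
Complete factorization: f(α) = (α)·(α + 1)·(α^3 + α^2 - 2α - 1).
Factor degrees with multiplicity: 1 + 1 + 3 = 5.

1, 1, 3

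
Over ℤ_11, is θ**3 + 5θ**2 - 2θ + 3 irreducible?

Yes

Write P(θ) = θ**3 + 5θ**2 - 2θ + 3.
Check each element of ℤ_11 for a root: P(0)=3, P(1)=7, P(2)=5, P(3)=3, P(4)=7, P(5)=1, P(6)=2, P(7)=5, P(8)=5, P(9)=8, P(10)=9.
No roots. A degree-3 polynomial over a field with no linear factor is irreducible.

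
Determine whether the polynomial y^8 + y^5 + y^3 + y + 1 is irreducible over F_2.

Write P(y) = y^8 + y^5 + y^3 + y + 1.
Check for roots in F_2: P(0) = 1; P(1) = 1.
No roots, so no linear factors.
Monic irreducibles of degree 2 over GF(2): y^2 + y + 1.
None of them divide P (all give nonzero remainder).
Monic irreducibles of degree 3 over GF(2): y^3 + y + 1, y^3 + y^2 + 1.
None of them divide P (all give nonzero remainder).
Monic irreducibles of degree 4 over GF(2): y^4 + y + 1, y^4 + y^3 + 1, y^4 + y^3 + y^2 + y + 1.
None of them divide P (all give nonzero remainder).
No irreducible factor of degree ≤ 4 exists, so P is irreducible over GF(2).

Yes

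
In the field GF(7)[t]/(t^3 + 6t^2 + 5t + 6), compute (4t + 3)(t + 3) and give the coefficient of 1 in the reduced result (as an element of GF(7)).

Multiply in GF(7)[t]: (4t + 3)·(t + 3) = 4t^2 + t + 2.
Reduced: 4t^2 + t + 2.

2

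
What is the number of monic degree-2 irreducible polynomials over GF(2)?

1

x^(2^2) − x is the product of all monic irreducibles of degree dividing 2; Möbius inversion gives N = (1/2) Σ μ(2/d)·2^d.
Divisors of 2: 1, 2; μ(2/d) for each: -1, 1.
Σ = − 2^1 + 2^2 = 2.
N = 2/2 = 1.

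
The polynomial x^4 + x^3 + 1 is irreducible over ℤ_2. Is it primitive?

Yes

Write f(x) = x^4 + x^3 + 1.
|GF(2^4)^×| = 2^4 − 1 = 15. Prime factorization: 15 = 3·5.
f is primitive ⇔ x has order 15 in GF(2)[x]/(f), i.e. x^(15/q) ≠ 1 for each prime q | 15.
x^(5) mod f = x^3 + x + 1.
x^(3) mod f = x^3.
None equal 1, so x has full order 15; f is primitive.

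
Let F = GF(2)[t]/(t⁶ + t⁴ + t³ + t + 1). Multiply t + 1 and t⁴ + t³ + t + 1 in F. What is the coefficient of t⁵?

Multiply in GF(2)[t]: (t + 1)·(t⁴ + t³ + t + 1) = t⁵ + t³ + t² + 1.
Reduced: t⁵ + t³ + t² + 1.

1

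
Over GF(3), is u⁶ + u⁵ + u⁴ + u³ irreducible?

No

Write g(u) = u⁶ + u⁵ + u⁴ + u³.
Check for roots in GF(3): g(0) = 0 → root; g(1) = 1; g(2) = 0 → root.
g(0) = 0, so (u) divides g(u); g is reducible.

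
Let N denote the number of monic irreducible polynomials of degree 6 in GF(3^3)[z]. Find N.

64566684

The number of monic irreducibles of degree 6 over GF(27) is (1/6)·Σ_{d∣6} μ(6/d) 27^d.
Divisors of 6: 1, 2, 3, 6; μ(6/d) for each: 1, -1, -1, 1.
Σ = 27^1 − 27^2 − 27^3 + 27^6 = 387400104.
N = 387400104/6 = 64566684.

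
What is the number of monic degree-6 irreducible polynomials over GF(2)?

Gauss's count: N_{2}(6) = (1/6) Σ_{d|6} μ(6/d)·2^d.
Divisors of 6: 1, 2, 3, 6; μ(6/d) for each: 1, -1, -1, 1.
Σ = 2^1 − 2^2 − 2^3 + 2^6 = 54.
N = 54/6 = 9.

9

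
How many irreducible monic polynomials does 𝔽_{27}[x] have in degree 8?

By the necklace-counting formula, N_27(8) = (1/8) Σ_{d|8} μ(8/d)·27^d.
Divisors of 8: 1, 2, 4, 8; μ(8/d) for each: 0, 0, -1, 1.
Σ = − 27^4 + 27^8 = 282429005040.
N = 282429005040/8 = 35303625630.

35303625630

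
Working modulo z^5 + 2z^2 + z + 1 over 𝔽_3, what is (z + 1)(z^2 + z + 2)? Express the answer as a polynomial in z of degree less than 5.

z^3 + 2z^2 + 2

Multiply in 𝔽_3[z]: (z + 1)·(z^2 + z + 2) = z^3 + 2z^2 + 2.
Reduced: z^3 + 2z^2 + 2.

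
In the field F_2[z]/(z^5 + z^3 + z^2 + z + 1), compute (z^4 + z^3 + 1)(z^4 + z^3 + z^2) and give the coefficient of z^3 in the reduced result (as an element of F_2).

1

Multiply in F_2[z]: (z^4 + z^3 + 1)·(z^4 + z^3 + z^2) = z^8 + z^5 + z^4 + z^3 + z^2.
Reduce using z^5 ≡ z^3 + z^2 + z + 1 (mod z^5 + z^3 + z^2 + z + 1).
Reduced: z^4 + z^3 + z.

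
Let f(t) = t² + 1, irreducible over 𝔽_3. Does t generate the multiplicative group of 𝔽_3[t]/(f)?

|GF(3^2)^×| = 3^2 − 1 = 8. Prime factorization: 8 = 2^3.
f is primitive ⇔ t has order 8 in GF(3)[t]/(f), i.e. t^(8/q) ≠ 1 for each prime q | 8.
t^(4) mod f = 1
Since t^(4) = 1, the order of t divides 4 < 8; not primitive.

No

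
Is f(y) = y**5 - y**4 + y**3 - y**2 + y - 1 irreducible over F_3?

Check for roots in F_3: f(0) = 2; f(1) = 0 → root; f(2) = 0 → root.
f(1) = 0, so (y − 1) divides f(y); f is reducible.

No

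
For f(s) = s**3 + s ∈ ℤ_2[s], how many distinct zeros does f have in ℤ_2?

2

Evaluate at each of the 2 elements of ℤ_2:
f(0) = 0 → root; f(1) = 0 → root.
Roots: {0, 1}.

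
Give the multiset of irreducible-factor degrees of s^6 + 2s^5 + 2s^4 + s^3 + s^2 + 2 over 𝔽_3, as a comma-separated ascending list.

Write h(s) = s^6 + 2s^5 + 2s^4 + s^3 + s^2 + 2.
Roots in 𝔽_3: h(0) = 2; h(1) = 0 → root; h(2) = 0 → root.
Linear factors from roots: (s + 2), (s + 1).
Complete factorization: h(s) = (s + 2)·(s + 1)^2·(s^3 + s^2 + 2s + 1).
Factor degrees with multiplicity: 1 + 1 + 1 + 3 = 6.

1, 1, 1, 3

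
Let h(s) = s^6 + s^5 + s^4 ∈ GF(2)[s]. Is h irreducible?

No

Check for roots in GF(2): h(0) = 0 → root; h(1) = 1.
h(0) = 0, so (s) divides h(s); h is reducible.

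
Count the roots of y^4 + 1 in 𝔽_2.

1

Write g(y) = y^4 + 1.
Evaluate at each of the 2 elements of 𝔽_2:
g(0) = 1; g(1) = 0 → root.
Roots: {1}.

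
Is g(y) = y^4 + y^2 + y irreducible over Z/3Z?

Check for roots in Z/3Z: g(0) = 0 → root; g(1) = 0 → root; g(2) = 1.
g(0) = 0, so (y) divides g(y); g is reducible.

No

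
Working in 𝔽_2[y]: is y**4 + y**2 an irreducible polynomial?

No

Write P(y) = y**4 + y**2.
Check for roots in 𝔽_2: P(0) = 0 → root; P(1) = 0 → root.
P(0) = 0, so (y) divides P(y); P is reducible.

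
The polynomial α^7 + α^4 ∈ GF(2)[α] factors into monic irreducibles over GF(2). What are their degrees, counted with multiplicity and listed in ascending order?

Write f(α) = α^7 + α^4.
Roots in GF(2): f(0) = 0 → root; f(1) = 0 → root.
Linear factors from roots: (α), (α + 1).
Complete factorization: f(α) = (α + 1)·(α)^4·(α^2 + α + 1).
Factor degrees with multiplicity: 1 + 1 + 1 + 1 + 1 + 2 = 7.

1, 1, 1, 1, 1, 2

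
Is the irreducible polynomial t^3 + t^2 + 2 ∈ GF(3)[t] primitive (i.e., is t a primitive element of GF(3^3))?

No

Write f(t) = t^3 + t^2 + 2.
|GF(3^3)^×| = 3^3 − 1 = 26. Prime factorization: 26 = 2·13.
f is primitive ⇔ t has order 26 in GF(3)[t]/(f), i.e. t^(26/q) ≠ 1 for each prime q | 26.
t^(13) mod f = 1
t^(2) mod f = t^2.
Since t^(13) = 1, the order of t divides 13 < 26; not primitive.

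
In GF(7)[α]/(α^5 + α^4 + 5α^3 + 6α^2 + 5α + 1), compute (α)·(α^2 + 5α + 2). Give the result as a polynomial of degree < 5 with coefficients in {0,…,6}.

Multiply in GF(7)[α]: (α)·(α^2 + 5α + 2) = α^3 + 5α^2 + 2α.
Reduced: α^3 + 5α^2 + 2α.

α^3 + 5α^2 + 2α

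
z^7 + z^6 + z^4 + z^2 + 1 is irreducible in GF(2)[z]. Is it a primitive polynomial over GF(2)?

Write f(z) = z^7 + z^6 + z^4 + z^2 + 1.
|GF(2^7)^×| = 2^7 − 1 = 127. Prime factorization: 127 = 127.
f is primitive ⇔ z has order 127 in GF(2)[z]/(f), i.e. z^(127/q) ≠ 1 for each prime q | 127.
z^(1) mod f = z.
None equal 1, so z has full order 127; f is primitive.

Yes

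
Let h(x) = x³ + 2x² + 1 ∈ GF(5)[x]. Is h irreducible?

Yes

Check for roots in GF(5): h(0) = 1; h(1) = 4; h(2) = 2; h(3) = 1; h(4) = 2.
No roots. A degree-3 polynomial over a field with no linear factor is irreducible.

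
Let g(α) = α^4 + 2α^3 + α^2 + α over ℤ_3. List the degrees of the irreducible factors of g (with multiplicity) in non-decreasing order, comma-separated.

Roots in ℤ_3: g(0) = 0 → root; g(1) = 2; g(2) = 2.
Linear factors from roots: (α).
Complete factorization: g(α) = (α)·(α^3 + 2α^2 + α + 1).
Factor degrees with multiplicity: 1 + 3 = 4.

1, 3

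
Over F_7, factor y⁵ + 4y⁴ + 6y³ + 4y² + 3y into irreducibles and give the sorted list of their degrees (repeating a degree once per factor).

Write g(y) = y⁵ + 4y⁴ + 6y³ + 4y² + 3y.
Linear factors from roots: (y).
Complete factorization: g(y) = (y)·(y² + y + 4)·(y² + 3y + 6).
Factor degrees with multiplicity: 1 + 2 + 2 = 5.

1, 2, 2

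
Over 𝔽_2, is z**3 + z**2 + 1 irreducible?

Yes

Write m(z) = z**3 + z**2 + 1.
Check for roots in 𝔽_2: m(0) = 1; m(1) = 1.
No roots. A degree-3 polynomial over a field with no linear factor is irreducible.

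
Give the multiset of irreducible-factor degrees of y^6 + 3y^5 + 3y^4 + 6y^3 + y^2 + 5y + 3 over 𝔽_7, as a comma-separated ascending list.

1, 1, 1, 1, 2

Write g(y) = y^6 + 3y^5 + 3y^4 + 6y^3 + y^2 + 5y + 3.
Linear factors from roots: (y + 5), (y + 4), (y + 2).
Complete factorization: g(y) = (y + 2)·(y + 4)·(y + 5)^2·(y^2 + y + 6).
Factor degrees with multiplicity: 1 + 1 + 1 + 1 + 2 = 6.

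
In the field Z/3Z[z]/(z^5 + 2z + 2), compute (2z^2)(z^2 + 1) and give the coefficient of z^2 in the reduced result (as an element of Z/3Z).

2

Multiply in Z/3Z[z]: (2z^2)·(z^2 + 1) = 2z^4 + 2z^2.
Reduced: 2z^4 + 2z^2.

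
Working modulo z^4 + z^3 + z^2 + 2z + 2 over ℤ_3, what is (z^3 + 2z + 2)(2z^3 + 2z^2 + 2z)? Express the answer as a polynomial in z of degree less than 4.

Multiply in ℤ_3[z]: (z^3 + 2z + 2)·(2z^3 + 2z^2 + 2z) = 2z^6 + 2z^5 + 2z^3 + 2z^2 + z.
Reduce using z^4 ≡ 2z^3 + 2z^2 + z + 1 (mod z^4 + z^3 + z^2 + 2z + 2).
Reduced: 2z + 1.

2z + 1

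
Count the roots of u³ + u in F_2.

2

Write g(u) = u³ + u.
Evaluate at each of the 2 elements of F_2:
g(0) = 0 → root; g(1) = 0 → root.
Roots: {0, 1}.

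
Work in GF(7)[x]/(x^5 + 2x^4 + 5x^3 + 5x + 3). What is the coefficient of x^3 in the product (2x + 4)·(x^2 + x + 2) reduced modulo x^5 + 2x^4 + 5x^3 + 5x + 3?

Multiply in GF(7)[x]: (2x + 4)·(x^2 + x + 2) = 2x^3 + 6x^2 + x + 1.
Reduced: 2x^3 + 6x^2 + x + 1.

2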